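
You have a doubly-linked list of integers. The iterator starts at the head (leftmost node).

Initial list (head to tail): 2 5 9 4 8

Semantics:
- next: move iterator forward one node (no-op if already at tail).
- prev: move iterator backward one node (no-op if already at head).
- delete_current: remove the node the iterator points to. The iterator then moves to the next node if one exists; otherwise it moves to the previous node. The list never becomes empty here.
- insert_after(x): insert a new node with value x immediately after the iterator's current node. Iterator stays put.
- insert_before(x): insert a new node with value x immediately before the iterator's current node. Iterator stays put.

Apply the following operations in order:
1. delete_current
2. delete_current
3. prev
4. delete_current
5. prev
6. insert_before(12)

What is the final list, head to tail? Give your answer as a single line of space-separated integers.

Answer: 12 4 8

Derivation:
After 1 (delete_current): list=[5, 9, 4, 8] cursor@5
After 2 (delete_current): list=[9, 4, 8] cursor@9
After 3 (prev): list=[9, 4, 8] cursor@9
After 4 (delete_current): list=[4, 8] cursor@4
After 5 (prev): list=[4, 8] cursor@4
After 6 (insert_before(12)): list=[12, 4, 8] cursor@4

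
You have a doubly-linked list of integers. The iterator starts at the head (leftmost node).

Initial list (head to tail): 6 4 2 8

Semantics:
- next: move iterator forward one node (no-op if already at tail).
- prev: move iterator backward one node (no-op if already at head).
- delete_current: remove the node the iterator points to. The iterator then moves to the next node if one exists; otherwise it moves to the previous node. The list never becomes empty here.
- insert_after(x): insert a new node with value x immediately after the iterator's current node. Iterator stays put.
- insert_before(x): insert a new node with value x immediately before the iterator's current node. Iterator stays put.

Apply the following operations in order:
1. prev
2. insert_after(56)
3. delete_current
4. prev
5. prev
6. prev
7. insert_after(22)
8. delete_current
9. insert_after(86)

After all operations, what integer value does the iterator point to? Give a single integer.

After 1 (prev): list=[6, 4, 2, 8] cursor@6
After 2 (insert_after(56)): list=[6, 56, 4, 2, 8] cursor@6
After 3 (delete_current): list=[56, 4, 2, 8] cursor@56
After 4 (prev): list=[56, 4, 2, 8] cursor@56
After 5 (prev): list=[56, 4, 2, 8] cursor@56
After 6 (prev): list=[56, 4, 2, 8] cursor@56
After 7 (insert_after(22)): list=[56, 22, 4, 2, 8] cursor@56
After 8 (delete_current): list=[22, 4, 2, 8] cursor@22
After 9 (insert_after(86)): list=[22, 86, 4, 2, 8] cursor@22

Answer: 22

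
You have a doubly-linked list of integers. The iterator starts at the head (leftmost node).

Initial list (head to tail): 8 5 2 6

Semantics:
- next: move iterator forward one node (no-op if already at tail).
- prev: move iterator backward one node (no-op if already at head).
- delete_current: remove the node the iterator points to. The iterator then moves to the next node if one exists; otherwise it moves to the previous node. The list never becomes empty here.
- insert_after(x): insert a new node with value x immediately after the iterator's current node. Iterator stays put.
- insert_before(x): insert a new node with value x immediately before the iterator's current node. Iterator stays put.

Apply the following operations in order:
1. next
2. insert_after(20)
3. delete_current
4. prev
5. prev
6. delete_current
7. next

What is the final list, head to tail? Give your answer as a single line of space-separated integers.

After 1 (next): list=[8, 5, 2, 6] cursor@5
After 2 (insert_after(20)): list=[8, 5, 20, 2, 6] cursor@5
After 3 (delete_current): list=[8, 20, 2, 6] cursor@20
After 4 (prev): list=[8, 20, 2, 6] cursor@8
After 5 (prev): list=[8, 20, 2, 6] cursor@8
After 6 (delete_current): list=[20, 2, 6] cursor@20
After 7 (next): list=[20, 2, 6] cursor@2

Answer: 20 2 6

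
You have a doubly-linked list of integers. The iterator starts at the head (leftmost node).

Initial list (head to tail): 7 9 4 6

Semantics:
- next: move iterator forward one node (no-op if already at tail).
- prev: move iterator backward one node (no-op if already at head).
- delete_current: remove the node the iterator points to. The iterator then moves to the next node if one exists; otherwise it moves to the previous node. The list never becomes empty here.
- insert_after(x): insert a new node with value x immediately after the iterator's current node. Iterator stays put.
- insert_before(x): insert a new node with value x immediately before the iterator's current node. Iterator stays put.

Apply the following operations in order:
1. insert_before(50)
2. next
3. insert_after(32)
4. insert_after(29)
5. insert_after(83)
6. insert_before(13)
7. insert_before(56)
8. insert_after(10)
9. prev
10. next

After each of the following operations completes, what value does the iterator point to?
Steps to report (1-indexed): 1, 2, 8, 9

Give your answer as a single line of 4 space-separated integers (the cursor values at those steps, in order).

Answer: 7 9 9 56

Derivation:
After 1 (insert_before(50)): list=[50, 7, 9, 4, 6] cursor@7
After 2 (next): list=[50, 7, 9, 4, 6] cursor@9
After 3 (insert_after(32)): list=[50, 7, 9, 32, 4, 6] cursor@9
After 4 (insert_after(29)): list=[50, 7, 9, 29, 32, 4, 6] cursor@9
After 5 (insert_after(83)): list=[50, 7, 9, 83, 29, 32, 4, 6] cursor@9
After 6 (insert_before(13)): list=[50, 7, 13, 9, 83, 29, 32, 4, 6] cursor@9
After 7 (insert_before(56)): list=[50, 7, 13, 56, 9, 83, 29, 32, 4, 6] cursor@9
After 8 (insert_after(10)): list=[50, 7, 13, 56, 9, 10, 83, 29, 32, 4, 6] cursor@9
After 9 (prev): list=[50, 7, 13, 56, 9, 10, 83, 29, 32, 4, 6] cursor@56
After 10 (next): list=[50, 7, 13, 56, 9, 10, 83, 29, 32, 4, 6] cursor@9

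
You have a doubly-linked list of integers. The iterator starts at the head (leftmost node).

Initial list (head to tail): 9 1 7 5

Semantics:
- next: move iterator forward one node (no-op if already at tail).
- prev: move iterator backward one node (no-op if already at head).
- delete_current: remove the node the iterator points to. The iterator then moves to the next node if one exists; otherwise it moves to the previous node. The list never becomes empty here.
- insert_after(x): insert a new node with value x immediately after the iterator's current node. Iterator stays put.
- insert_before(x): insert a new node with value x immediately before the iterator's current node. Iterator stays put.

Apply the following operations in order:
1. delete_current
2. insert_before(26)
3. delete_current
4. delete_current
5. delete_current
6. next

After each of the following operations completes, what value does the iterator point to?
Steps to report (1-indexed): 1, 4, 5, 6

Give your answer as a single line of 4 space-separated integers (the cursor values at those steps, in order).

After 1 (delete_current): list=[1, 7, 5] cursor@1
After 2 (insert_before(26)): list=[26, 1, 7, 5] cursor@1
After 3 (delete_current): list=[26, 7, 5] cursor@7
After 4 (delete_current): list=[26, 5] cursor@5
After 5 (delete_current): list=[26] cursor@26
After 6 (next): list=[26] cursor@26

Answer: 1 5 26 26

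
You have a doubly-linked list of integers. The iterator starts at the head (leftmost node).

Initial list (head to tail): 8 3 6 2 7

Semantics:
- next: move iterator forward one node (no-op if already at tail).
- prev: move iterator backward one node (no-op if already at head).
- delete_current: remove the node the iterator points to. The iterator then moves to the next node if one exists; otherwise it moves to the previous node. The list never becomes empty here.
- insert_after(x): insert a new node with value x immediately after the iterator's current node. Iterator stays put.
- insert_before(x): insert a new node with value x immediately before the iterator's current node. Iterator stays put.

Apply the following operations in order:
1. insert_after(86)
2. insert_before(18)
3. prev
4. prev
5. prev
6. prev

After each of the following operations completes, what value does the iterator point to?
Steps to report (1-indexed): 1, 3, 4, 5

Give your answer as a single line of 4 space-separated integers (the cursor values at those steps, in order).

After 1 (insert_after(86)): list=[8, 86, 3, 6, 2, 7] cursor@8
After 2 (insert_before(18)): list=[18, 8, 86, 3, 6, 2, 7] cursor@8
After 3 (prev): list=[18, 8, 86, 3, 6, 2, 7] cursor@18
After 4 (prev): list=[18, 8, 86, 3, 6, 2, 7] cursor@18
After 5 (prev): list=[18, 8, 86, 3, 6, 2, 7] cursor@18
After 6 (prev): list=[18, 8, 86, 3, 6, 2, 7] cursor@18

Answer: 8 18 18 18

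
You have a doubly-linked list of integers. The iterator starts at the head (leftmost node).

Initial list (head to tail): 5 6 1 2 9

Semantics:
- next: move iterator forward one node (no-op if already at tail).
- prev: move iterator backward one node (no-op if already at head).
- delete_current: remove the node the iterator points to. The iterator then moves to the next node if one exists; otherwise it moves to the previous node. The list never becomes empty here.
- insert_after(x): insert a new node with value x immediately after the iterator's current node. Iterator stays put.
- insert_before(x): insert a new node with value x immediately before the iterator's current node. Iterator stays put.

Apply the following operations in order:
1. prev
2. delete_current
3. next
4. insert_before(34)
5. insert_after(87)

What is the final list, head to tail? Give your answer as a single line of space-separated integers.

Answer: 6 34 1 87 2 9

Derivation:
After 1 (prev): list=[5, 6, 1, 2, 9] cursor@5
After 2 (delete_current): list=[6, 1, 2, 9] cursor@6
After 3 (next): list=[6, 1, 2, 9] cursor@1
After 4 (insert_before(34)): list=[6, 34, 1, 2, 9] cursor@1
After 5 (insert_after(87)): list=[6, 34, 1, 87, 2, 9] cursor@1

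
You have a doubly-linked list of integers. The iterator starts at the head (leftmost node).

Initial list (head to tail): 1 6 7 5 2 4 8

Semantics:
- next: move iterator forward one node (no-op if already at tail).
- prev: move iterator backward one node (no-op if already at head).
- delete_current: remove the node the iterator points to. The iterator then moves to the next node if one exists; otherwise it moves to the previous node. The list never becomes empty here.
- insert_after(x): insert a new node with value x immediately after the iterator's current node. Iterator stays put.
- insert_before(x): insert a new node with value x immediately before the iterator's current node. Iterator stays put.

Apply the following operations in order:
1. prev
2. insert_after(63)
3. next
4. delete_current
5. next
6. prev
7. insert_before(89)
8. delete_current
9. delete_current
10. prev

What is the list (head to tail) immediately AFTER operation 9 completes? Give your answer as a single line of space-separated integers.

After 1 (prev): list=[1, 6, 7, 5, 2, 4, 8] cursor@1
After 2 (insert_after(63)): list=[1, 63, 6, 7, 5, 2, 4, 8] cursor@1
After 3 (next): list=[1, 63, 6, 7, 5, 2, 4, 8] cursor@63
After 4 (delete_current): list=[1, 6, 7, 5, 2, 4, 8] cursor@6
After 5 (next): list=[1, 6, 7, 5, 2, 4, 8] cursor@7
After 6 (prev): list=[1, 6, 7, 5, 2, 4, 8] cursor@6
After 7 (insert_before(89)): list=[1, 89, 6, 7, 5, 2, 4, 8] cursor@6
After 8 (delete_current): list=[1, 89, 7, 5, 2, 4, 8] cursor@7
After 9 (delete_current): list=[1, 89, 5, 2, 4, 8] cursor@5

Answer: 1 89 5 2 4 8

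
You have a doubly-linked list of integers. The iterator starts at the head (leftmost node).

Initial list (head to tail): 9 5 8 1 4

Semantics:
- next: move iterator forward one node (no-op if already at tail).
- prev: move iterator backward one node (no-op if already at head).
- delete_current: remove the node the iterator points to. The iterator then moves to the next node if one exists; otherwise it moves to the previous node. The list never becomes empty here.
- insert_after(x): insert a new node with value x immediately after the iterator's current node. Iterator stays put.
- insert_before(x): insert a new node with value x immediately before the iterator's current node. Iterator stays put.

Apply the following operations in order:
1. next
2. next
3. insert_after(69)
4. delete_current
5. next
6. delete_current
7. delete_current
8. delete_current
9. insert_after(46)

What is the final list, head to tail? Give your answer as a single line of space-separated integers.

After 1 (next): list=[9, 5, 8, 1, 4] cursor@5
After 2 (next): list=[9, 5, 8, 1, 4] cursor@8
After 3 (insert_after(69)): list=[9, 5, 8, 69, 1, 4] cursor@8
After 4 (delete_current): list=[9, 5, 69, 1, 4] cursor@69
After 5 (next): list=[9, 5, 69, 1, 4] cursor@1
After 6 (delete_current): list=[9, 5, 69, 4] cursor@4
After 7 (delete_current): list=[9, 5, 69] cursor@69
After 8 (delete_current): list=[9, 5] cursor@5
After 9 (insert_after(46)): list=[9, 5, 46] cursor@5

Answer: 9 5 46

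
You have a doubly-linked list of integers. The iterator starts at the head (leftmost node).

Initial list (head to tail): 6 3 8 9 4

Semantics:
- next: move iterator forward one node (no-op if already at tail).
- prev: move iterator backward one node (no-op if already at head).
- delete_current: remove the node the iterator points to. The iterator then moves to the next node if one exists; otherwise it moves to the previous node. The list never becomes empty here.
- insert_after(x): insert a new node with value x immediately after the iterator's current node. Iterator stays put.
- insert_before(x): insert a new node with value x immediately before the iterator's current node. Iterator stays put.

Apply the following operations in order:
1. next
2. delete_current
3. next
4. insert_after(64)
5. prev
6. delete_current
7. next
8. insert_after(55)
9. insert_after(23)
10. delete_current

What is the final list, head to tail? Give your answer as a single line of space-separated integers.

Answer: 6 9 23 55 4

Derivation:
After 1 (next): list=[6, 3, 8, 9, 4] cursor@3
After 2 (delete_current): list=[6, 8, 9, 4] cursor@8
After 3 (next): list=[6, 8, 9, 4] cursor@9
After 4 (insert_after(64)): list=[6, 8, 9, 64, 4] cursor@9
After 5 (prev): list=[6, 8, 9, 64, 4] cursor@8
After 6 (delete_current): list=[6, 9, 64, 4] cursor@9
After 7 (next): list=[6, 9, 64, 4] cursor@64
After 8 (insert_after(55)): list=[6, 9, 64, 55, 4] cursor@64
After 9 (insert_after(23)): list=[6, 9, 64, 23, 55, 4] cursor@64
After 10 (delete_current): list=[6, 9, 23, 55, 4] cursor@23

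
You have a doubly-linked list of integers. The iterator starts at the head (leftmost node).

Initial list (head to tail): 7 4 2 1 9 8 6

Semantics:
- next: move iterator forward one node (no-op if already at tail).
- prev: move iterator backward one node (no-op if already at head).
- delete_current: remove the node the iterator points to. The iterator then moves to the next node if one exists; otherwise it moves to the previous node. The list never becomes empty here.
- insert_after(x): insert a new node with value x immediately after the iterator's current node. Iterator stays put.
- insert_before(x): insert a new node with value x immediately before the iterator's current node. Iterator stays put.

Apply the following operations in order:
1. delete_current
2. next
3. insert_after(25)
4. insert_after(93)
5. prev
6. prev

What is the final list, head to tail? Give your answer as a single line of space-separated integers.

Answer: 4 2 93 25 1 9 8 6

Derivation:
After 1 (delete_current): list=[4, 2, 1, 9, 8, 6] cursor@4
After 2 (next): list=[4, 2, 1, 9, 8, 6] cursor@2
After 3 (insert_after(25)): list=[4, 2, 25, 1, 9, 8, 6] cursor@2
After 4 (insert_after(93)): list=[4, 2, 93, 25, 1, 9, 8, 6] cursor@2
After 5 (prev): list=[4, 2, 93, 25, 1, 9, 8, 6] cursor@4
After 6 (prev): list=[4, 2, 93, 25, 1, 9, 8, 6] cursor@4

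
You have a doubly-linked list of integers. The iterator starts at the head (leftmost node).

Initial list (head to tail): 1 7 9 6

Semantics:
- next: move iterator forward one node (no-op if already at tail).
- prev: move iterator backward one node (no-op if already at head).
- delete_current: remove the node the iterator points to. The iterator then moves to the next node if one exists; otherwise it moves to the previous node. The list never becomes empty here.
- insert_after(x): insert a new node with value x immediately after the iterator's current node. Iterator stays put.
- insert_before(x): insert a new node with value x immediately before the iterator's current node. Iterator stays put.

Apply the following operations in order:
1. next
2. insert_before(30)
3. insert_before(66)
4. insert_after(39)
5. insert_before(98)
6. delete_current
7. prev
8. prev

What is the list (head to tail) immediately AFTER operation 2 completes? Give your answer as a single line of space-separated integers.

After 1 (next): list=[1, 7, 9, 6] cursor@7
After 2 (insert_before(30)): list=[1, 30, 7, 9, 6] cursor@7

Answer: 1 30 7 9 6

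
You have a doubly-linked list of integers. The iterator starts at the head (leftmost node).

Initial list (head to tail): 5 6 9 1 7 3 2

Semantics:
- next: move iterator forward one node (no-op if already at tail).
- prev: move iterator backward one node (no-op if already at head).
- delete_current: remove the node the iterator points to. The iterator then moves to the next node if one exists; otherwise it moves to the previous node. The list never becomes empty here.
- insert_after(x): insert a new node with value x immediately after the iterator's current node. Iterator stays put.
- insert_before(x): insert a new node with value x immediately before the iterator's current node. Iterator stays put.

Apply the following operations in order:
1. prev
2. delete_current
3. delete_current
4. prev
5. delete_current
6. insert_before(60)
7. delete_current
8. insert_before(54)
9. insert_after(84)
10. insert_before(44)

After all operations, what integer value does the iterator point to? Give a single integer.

After 1 (prev): list=[5, 6, 9, 1, 7, 3, 2] cursor@5
After 2 (delete_current): list=[6, 9, 1, 7, 3, 2] cursor@6
After 3 (delete_current): list=[9, 1, 7, 3, 2] cursor@9
After 4 (prev): list=[9, 1, 7, 3, 2] cursor@9
After 5 (delete_current): list=[1, 7, 3, 2] cursor@1
After 6 (insert_before(60)): list=[60, 1, 7, 3, 2] cursor@1
After 7 (delete_current): list=[60, 7, 3, 2] cursor@7
After 8 (insert_before(54)): list=[60, 54, 7, 3, 2] cursor@7
After 9 (insert_after(84)): list=[60, 54, 7, 84, 3, 2] cursor@7
After 10 (insert_before(44)): list=[60, 54, 44, 7, 84, 3, 2] cursor@7

Answer: 7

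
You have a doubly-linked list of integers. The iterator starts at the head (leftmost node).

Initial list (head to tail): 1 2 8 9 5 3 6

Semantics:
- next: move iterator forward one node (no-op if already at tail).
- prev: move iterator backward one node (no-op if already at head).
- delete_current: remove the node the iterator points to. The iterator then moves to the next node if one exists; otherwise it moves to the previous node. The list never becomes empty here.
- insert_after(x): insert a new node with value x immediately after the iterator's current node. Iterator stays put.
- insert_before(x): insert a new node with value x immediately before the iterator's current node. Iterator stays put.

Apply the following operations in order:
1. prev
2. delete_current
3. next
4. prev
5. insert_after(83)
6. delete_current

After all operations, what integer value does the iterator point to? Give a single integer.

After 1 (prev): list=[1, 2, 8, 9, 5, 3, 6] cursor@1
After 2 (delete_current): list=[2, 8, 9, 5, 3, 6] cursor@2
After 3 (next): list=[2, 8, 9, 5, 3, 6] cursor@8
After 4 (prev): list=[2, 8, 9, 5, 3, 6] cursor@2
After 5 (insert_after(83)): list=[2, 83, 8, 9, 5, 3, 6] cursor@2
After 6 (delete_current): list=[83, 8, 9, 5, 3, 6] cursor@83

Answer: 83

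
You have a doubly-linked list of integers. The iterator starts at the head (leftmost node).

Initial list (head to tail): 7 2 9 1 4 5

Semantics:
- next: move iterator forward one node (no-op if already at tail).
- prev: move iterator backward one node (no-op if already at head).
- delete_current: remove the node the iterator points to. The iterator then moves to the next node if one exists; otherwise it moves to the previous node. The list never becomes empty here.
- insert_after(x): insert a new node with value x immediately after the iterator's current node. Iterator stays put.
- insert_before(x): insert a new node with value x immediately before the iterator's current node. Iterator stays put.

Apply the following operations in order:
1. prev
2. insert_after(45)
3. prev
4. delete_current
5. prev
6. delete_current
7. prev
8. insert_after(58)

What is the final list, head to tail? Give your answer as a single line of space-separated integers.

Answer: 2 58 9 1 4 5

Derivation:
After 1 (prev): list=[7, 2, 9, 1, 4, 5] cursor@7
After 2 (insert_after(45)): list=[7, 45, 2, 9, 1, 4, 5] cursor@7
After 3 (prev): list=[7, 45, 2, 9, 1, 4, 5] cursor@7
After 4 (delete_current): list=[45, 2, 9, 1, 4, 5] cursor@45
After 5 (prev): list=[45, 2, 9, 1, 4, 5] cursor@45
After 6 (delete_current): list=[2, 9, 1, 4, 5] cursor@2
After 7 (prev): list=[2, 9, 1, 4, 5] cursor@2
After 8 (insert_after(58)): list=[2, 58, 9, 1, 4, 5] cursor@2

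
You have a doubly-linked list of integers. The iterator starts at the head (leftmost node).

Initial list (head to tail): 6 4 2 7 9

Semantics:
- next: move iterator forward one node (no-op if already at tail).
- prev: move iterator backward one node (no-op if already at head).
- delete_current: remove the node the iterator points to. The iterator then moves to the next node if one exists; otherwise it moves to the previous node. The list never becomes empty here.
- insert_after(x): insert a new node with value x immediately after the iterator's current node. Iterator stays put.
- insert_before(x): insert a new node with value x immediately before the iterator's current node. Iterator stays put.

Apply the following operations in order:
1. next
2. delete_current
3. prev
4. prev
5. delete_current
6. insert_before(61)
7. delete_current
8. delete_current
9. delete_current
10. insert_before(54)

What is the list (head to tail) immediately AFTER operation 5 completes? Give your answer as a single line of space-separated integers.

After 1 (next): list=[6, 4, 2, 7, 9] cursor@4
After 2 (delete_current): list=[6, 2, 7, 9] cursor@2
After 3 (prev): list=[6, 2, 7, 9] cursor@6
After 4 (prev): list=[6, 2, 7, 9] cursor@6
After 5 (delete_current): list=[2, 7, 9] cursor@2

Answer: 2 7 9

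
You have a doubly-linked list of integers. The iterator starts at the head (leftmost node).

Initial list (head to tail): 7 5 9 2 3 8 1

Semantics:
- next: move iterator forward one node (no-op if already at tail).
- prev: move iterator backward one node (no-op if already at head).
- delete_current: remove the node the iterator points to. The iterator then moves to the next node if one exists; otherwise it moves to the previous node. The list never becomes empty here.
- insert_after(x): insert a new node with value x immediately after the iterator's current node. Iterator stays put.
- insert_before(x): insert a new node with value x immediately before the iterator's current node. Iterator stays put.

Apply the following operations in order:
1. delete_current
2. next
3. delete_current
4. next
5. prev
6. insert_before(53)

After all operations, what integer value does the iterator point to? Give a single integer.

After 1 (delete_current): list=[5, 9, 2, 3, 8, 1] cursor@5
After 2 (next): list=[5, 9, 2, 3, 8, 1] cursor@9
After 3 (delete_current): list=[5, 2, 3, 8, 1] cursor@2
After 4 (next): list=[5, 2, 3, 8, 1] cursor@3
After 5 (prev): list=[5, 2, 3, 8, 1] cursor@2
After 6 (insert_before(53)): list=[5, 53, 2, 3, 8, 1] cursor@2

Answer: 2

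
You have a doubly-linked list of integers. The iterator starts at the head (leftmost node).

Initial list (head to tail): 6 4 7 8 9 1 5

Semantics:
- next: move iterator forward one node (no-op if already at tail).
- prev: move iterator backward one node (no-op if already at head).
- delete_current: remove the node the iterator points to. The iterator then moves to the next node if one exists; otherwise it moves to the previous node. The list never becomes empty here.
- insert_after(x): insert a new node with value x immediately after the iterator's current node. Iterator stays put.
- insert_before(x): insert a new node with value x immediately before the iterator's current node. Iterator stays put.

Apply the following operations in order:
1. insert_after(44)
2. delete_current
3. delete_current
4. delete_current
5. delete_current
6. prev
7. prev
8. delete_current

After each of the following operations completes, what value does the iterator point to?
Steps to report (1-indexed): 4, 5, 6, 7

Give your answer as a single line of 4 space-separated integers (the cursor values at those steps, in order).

After 1 (insert_after(44)): list=[6, 44, 4, 7, 8, 9, 1, 5] cursor@6
After 2 (delete_current): list=[44, 4, 7, 8, 9, 1, 5] cursor@44
After 3 (delete_current): list=[4, 7, 8, 9, 1, 5] cursor@4
After 4 (delete_current): list=[7, 8, 9, 1, 5] cursor@7
After 5 (delete_current): list=[8, 9, 1, 5] cursor@8
After 6 (prev): list=[8, 9, 1, 5] cursor@8
After 7 (prev): list=[8, 9, 1, 5] cursor@8
After 8 (delete_current): list=[9, 1, 5] cursor@9

Answer: 7 8 8 8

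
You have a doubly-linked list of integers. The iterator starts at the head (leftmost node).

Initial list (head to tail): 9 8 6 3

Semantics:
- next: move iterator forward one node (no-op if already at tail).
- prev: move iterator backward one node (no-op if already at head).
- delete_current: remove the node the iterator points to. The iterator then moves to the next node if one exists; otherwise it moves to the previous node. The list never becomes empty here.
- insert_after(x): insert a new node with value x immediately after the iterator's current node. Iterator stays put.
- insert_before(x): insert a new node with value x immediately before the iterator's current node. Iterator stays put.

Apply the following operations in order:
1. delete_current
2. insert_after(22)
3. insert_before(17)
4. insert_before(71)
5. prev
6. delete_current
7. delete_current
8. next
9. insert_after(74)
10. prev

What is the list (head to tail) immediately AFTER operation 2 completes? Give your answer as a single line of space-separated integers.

Answer: 8 22 6 3

Derivation:
After 1 (delete_current): list=[8, 6, 3] cursor@8
After 2 (insert_after(22)): list=[8, 22, 6, 3] cursor@8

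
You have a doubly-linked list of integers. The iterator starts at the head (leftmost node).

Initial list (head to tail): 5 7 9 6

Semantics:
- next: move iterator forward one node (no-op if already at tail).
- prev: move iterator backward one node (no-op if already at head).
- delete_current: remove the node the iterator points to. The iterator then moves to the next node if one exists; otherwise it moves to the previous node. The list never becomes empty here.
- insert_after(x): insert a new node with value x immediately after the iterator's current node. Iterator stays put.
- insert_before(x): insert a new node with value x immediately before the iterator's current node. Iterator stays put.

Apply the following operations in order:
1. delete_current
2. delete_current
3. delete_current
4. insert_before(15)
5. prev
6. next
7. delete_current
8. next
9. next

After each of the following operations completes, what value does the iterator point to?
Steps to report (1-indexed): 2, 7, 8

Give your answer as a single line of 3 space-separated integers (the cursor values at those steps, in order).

Answer: 9 15 15

Derivation:
After 1 (delete_current): list=[7, 9, 6] cursor@7
After 2 (delete_current): list=[9, 6] cursor@9
After 3 (delete_current): list=[6] cursor@6
After 4 (insert_before(15)): list=[15, 6] cursor@6
After 5 (prev): list=[15, 6] cursor@15
After 6 (next): list=[15, 6] cursor@6
After 7 (delete_current): list=[15] cursor@15
After 8 (next): list=[15] cursor@15
After 9 (next): list=[15] cursor@15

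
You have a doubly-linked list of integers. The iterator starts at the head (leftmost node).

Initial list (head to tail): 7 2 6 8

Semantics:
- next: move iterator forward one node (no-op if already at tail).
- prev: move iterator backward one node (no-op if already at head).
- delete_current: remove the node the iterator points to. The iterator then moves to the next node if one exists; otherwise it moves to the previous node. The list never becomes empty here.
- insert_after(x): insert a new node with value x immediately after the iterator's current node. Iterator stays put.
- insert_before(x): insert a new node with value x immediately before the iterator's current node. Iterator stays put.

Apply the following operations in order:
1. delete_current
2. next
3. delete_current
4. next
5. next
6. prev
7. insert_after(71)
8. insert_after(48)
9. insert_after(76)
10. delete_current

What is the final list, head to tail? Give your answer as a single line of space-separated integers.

Answer: 76 48 71 8

Derivation:
After 1 (delete_current): list=[2, 6, 8] cursor@2
After 2 (next): list=[2, 6, 8] cursor@6
After 3 (delete_current): list=[2, 8] cursor@8
After 4 (next): list=[2, 8] cursor@8
After 5 (next): list=[2, 8] cursor@8
After 6 (prev): list=[2, 8] cursor@2
After 7 (insert_after(71)): list=[2, 71, 8] cursor@2
After 8 (insert_after(48)): list=[2, 48, 71, 8] cursor@2
After 9 (insert_after(76)): list=[2, 76, 48, 71, 8] cursor@2
After 10 (delete_current): list=[76, 48, 71, 8] cursor@76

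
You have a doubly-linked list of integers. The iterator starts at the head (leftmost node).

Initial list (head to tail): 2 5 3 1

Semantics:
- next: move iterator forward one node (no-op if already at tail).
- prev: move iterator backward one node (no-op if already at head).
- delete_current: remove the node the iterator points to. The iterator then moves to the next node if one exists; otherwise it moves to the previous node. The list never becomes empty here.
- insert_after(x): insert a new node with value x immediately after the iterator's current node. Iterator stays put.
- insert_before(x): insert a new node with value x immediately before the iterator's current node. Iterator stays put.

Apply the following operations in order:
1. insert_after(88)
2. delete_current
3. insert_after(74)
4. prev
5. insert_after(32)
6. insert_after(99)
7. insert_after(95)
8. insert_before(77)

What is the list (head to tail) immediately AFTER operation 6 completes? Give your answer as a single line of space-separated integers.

Answer: 88 99 32 74 5 3 1

Derivation:
After 1 (insert_after(88)): list=[2, 88, 5, 3, 1] cursor@2
After 2 (delete_current): list=[88, 5, 3, 1] cursor@88
After 3 (insert_after(74)): list=[88, 74, 5, 3, 1] cursor@88
After 4 (prev): list=[88, 74, 5, 3, 1] cursor@88
After 5 (insert_after(32)): list=[88, 32, 74, 5, 3, 1] cursor@88
After 6 (insert_after(99)): list=[88, 99, 32, 74, 5, 3, 1] cursor@88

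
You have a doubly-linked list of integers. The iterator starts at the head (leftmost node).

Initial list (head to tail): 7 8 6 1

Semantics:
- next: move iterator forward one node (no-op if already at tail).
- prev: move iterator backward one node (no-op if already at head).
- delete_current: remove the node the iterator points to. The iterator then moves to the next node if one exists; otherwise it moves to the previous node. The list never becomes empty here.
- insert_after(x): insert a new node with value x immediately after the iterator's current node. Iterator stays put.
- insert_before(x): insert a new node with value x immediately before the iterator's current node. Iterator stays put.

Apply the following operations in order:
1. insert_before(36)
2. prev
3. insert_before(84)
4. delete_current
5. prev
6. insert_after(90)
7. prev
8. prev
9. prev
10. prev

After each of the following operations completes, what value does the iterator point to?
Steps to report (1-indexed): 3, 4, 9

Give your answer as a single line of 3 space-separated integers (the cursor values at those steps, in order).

After 1 (insert_before(36)): list=[36, 7, 8, 6, 1] cursor@7
After 2 (prev): list=[36, 7, 8, 6, 1] cursor@36
After 3 (insert_before(84)): list=[84, 36, 7, 8, 6, 1] cursor@36
After 4 (delete_current): list=[84, 7, 8, 6, 1] cursor@7
After 5 (prev): list=[84, 7, 8, 6, 1] cursor@84
After 6 (insert_after(90)): list=[84, 90, 7, 8, 6, 1] cursor@84
After 7 (prev): list=[84, 90, 7, 8, 6, 1] cursor@84
After 8 (prev): list=[84, 90, 7, 8, 6, 1] cursor@84
After 9 (prev): list=[84, 90, 7, 8, 6, 1] cursor@84
After 10 (prev): list=[84, 90, 7, 8, 6, 1] cursor@84

Answer: 36 7 84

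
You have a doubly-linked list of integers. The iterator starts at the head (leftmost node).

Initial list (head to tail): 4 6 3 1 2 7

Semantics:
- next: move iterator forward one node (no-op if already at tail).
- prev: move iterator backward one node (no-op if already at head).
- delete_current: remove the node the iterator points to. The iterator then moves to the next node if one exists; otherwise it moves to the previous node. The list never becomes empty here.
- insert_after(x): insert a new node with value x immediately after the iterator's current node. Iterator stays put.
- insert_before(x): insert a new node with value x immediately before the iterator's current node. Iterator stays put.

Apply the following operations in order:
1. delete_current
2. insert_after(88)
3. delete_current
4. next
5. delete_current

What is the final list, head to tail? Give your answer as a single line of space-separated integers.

Answer: 88 1 2 7

Derivation:
After 1 (delete_current): list=[6, 3, 1, 2, 7] cursor@6
After 2 (insert_after(88)): list=[6, 88, 3, 1, 2, 7] cursor@6
After 3 (delete_current): list=[88, 3, 1, 2, 7] cursor@88
After 4 (next): list=[88, 3, 1, 2, 7] cursor@3
After 5 (delete_current): list=[88, 1, 2, 7] cursor@1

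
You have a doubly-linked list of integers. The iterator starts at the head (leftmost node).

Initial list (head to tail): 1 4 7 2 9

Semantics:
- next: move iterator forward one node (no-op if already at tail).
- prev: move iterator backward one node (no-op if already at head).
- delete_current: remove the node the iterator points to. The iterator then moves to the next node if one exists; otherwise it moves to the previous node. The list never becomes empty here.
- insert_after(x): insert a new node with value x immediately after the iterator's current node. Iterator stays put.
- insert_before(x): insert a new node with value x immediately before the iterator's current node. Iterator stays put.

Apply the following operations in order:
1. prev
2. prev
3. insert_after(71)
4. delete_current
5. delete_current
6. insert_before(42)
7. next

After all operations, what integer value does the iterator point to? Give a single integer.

Answer: 7

Derivation:
After 1 (prev): list=[1, 4, 7, 2, 9] cursor@1
After 2 (prev): list=[1, 4, 7, 2, 9] cursor@1
After 3 (insert_after(71)): list=[1, 71, 4, 7, 2, 9] cursor@1
After 4 (delete_current): list=[71, 4, 7, 2, 9] cursor@71
After 5 (delete_current): list=[4, 7, 2, 9] cursor@4
After 6 (insert_before(42)): list=[42, 4, 7, 2, 9] cursor@4
After 7 (next): list=[42, 4, 7, 2, 9] cursor@7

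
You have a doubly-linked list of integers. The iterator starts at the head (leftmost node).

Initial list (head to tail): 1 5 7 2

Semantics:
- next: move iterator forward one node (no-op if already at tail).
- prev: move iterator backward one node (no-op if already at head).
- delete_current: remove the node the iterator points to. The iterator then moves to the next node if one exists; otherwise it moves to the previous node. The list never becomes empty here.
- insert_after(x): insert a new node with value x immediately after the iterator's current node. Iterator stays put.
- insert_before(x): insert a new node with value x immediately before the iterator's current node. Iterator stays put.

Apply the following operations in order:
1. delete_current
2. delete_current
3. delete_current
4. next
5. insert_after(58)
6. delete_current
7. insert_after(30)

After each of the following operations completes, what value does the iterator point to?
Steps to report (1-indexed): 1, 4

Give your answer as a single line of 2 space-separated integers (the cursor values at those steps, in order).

Answer: 5 2

Derivation:
After 1 (delete_current): list=[5, 7, 2] cursor@5
After 2 (delete_current): list=[7, 2] cursor@7
After 3 (delete_current): list=[2] cursor@2
After 4 (next): list=[2] cursor@2
After 5 (insert_after(58)): list=[2, 58] cursor@2
After 6 (delete_current): list=[58] cursor@58
After 7 (insert_after(30)): list=[58, 30] cursor@58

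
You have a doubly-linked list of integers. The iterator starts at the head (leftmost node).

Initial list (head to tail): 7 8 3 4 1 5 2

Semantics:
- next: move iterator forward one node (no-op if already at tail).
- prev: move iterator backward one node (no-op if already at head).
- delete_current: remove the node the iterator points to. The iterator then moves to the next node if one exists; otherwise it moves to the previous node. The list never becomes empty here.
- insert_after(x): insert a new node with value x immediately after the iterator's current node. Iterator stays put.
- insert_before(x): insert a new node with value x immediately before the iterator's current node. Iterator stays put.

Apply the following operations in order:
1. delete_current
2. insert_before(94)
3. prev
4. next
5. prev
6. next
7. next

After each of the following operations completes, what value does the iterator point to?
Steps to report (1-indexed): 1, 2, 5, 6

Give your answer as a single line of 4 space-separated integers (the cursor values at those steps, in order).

After 1 (delete_current): list=[8, 3, 4, 1, 5, 2] cursor@8
After 2 (insert_before(94)): list=[94, 8, 3, 4, 1, 5, 2] cursor@8
After 3 (prev): list=[94, 8, 3, 4, 1, 5, 2] cursor@94
After 4 (next): list=[94, 8, 3, 4, 1, 5, 2] cursor@8
After 5 (prev): list=[94, 8, 3, 4, 1, 5, 2] cursor@94
After 6 (next): list=[94, 8, 3, 4, 1, 5, 2] cursor@8
After 7 (next): list=[94, 8, 3, 4, 1, 5, 2] cursor@3

Answer: 8 8 94 8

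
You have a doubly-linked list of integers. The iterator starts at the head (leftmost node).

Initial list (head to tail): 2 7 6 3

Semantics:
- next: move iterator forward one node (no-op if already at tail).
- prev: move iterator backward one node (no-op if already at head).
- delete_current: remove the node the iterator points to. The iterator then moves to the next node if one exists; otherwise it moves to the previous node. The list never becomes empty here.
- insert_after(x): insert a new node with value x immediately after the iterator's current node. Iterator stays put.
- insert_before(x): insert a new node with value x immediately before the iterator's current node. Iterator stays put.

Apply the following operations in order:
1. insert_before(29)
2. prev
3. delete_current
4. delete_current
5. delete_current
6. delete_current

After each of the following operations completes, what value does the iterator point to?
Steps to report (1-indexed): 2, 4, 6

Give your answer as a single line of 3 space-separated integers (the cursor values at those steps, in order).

Answer: 29 7 3

Derivation:
After 1 (insert_before(29)): list=[29, 2, 7, 6, 3] cursor@2
After 2 (prev): list=[29, 2, 7, 6, 3] cursor@29
After 3 (delete_current): list=[2, 7, 6, 3] cursor@2
After 4 (delete_current): list=[7, 6, 3] cursor@7
After 5 (delete_current): list=[6, 3] cursor@6
After 6 (delete_current): list=[3] cursor@3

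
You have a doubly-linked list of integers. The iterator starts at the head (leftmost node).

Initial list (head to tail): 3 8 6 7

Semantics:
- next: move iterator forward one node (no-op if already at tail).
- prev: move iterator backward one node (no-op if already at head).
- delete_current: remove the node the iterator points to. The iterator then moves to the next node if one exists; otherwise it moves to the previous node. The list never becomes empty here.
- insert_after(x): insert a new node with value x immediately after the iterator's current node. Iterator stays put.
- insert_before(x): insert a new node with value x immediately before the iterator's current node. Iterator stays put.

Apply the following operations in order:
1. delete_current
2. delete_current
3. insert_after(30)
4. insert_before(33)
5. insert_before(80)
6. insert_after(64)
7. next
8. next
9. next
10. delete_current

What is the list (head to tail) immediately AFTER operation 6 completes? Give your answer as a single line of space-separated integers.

After 1 (delete_current): list=[8, 6, 7] cursor@8
After 2 (delete_current): list=[6, 7] cursor@6
After 3 (insert_after(30)): list=[6, 30, 7] cursor@6
After 4 (insert_before(33)): list=[33, 6, 30, 7] cursor@6
After 5 (insert_before(80)): list=[33, 80, 6, 30, 7] cursor@6
After 6 (insert_after(64)): list=[33, 80, 6, 64, 30, 7] cursor@6

Answer: 33 80 6 64 30 7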